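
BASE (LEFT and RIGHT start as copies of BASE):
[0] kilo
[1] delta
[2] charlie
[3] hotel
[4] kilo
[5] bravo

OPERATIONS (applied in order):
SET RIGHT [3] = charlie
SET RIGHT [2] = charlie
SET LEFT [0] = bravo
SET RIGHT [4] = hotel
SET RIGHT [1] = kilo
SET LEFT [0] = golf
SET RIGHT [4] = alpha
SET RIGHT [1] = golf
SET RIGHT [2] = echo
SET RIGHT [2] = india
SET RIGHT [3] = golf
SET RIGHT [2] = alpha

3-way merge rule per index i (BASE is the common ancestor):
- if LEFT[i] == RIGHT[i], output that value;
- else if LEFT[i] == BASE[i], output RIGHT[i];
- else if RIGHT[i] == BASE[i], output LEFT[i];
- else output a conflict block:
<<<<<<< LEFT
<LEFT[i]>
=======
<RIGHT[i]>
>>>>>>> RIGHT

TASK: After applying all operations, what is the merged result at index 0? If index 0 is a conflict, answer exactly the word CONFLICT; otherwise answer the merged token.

Final LEFT:  [golf, delta, charlie, hotel, kilo, bravo]
Final RIGHT: [kilo, golf, alpha, golf, alpha, bravo]
i=0: L=golf, R=kilo=BASE -> take LEFT -> golf
i=1: L=delta=BASE, R=golf -> take RIGHT -> golf
i=2: L=charlie=BASE, R=alpha -> take RIGHT -> alpha
i=3: L=hotel=BASE, R=golf -> take RIGHT -> golf
i=4: L=kilo=BASE, R=alpha -> take RIGHT -> alpha
i=5: L=bravo R=bravo -> agree -> bravo
Index 0 -> golf

Answer: golf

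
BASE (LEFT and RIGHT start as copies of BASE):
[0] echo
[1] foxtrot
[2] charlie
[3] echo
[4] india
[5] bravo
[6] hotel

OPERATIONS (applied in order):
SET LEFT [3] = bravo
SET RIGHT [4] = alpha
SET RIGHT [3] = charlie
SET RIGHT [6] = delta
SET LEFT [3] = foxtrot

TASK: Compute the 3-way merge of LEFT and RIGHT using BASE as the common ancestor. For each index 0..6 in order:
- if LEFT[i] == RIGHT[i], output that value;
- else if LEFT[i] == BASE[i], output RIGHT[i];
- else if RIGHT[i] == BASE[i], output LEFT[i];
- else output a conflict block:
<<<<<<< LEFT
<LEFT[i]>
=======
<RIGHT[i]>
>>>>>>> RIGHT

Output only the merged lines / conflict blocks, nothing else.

Answer: echo
foxtrot
charlie
<<<<<<< LEFT
foxtrot
=======
charlie
>>>>>>> RIGHT
alpha
bravo
delta

Derivation:
Final LEFT:  [echo, foxtrot, charlie, foxtrot, india, bravo, hotel]
Final RIGHT: [echo, foxtrot, charlie, charlie, alpha, bravo, delta]
i=0: L=echo R=echo -> agree -> echo
i=1: L=foxtrot R=foxtrot -> agree -> foxtrot
i=2: L=charlie R=charlie -> agree -> charlie
i=3: BASE=echo L=foxtrot R=charlie all differ -> CONFLICT
i=4: L=india=BASE, R=alpha -> take RIGHT -> alpha
i=5: L=bravo R=bravo -> agree -> bravo
i=6: L=hotel=BASE, R=delta -> take RIGHT -> delta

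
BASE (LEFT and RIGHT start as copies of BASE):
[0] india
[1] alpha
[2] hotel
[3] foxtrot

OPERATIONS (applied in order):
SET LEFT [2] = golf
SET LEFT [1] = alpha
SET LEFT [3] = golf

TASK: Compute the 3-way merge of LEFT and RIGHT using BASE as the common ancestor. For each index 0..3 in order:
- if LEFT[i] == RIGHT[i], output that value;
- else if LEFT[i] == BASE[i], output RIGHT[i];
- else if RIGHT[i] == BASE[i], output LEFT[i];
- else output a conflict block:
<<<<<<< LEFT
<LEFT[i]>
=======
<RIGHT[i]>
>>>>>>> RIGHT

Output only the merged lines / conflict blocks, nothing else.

Final LEFT:  [india, alpha, golf, golf]
Final RIGHT: [india, alpha, hotel, foxtrot]
i=0: L=india R=india -> agree -> india
i=1: L=alpha R=alpha -> agree -> alpha
i=2: L=golf, R=hotel=BASE -> take LEFT -> golf
i=3: L=golf, R=foxtrot=BASE -> take LEFT -> golf

Answer: india
alpha
golf
golf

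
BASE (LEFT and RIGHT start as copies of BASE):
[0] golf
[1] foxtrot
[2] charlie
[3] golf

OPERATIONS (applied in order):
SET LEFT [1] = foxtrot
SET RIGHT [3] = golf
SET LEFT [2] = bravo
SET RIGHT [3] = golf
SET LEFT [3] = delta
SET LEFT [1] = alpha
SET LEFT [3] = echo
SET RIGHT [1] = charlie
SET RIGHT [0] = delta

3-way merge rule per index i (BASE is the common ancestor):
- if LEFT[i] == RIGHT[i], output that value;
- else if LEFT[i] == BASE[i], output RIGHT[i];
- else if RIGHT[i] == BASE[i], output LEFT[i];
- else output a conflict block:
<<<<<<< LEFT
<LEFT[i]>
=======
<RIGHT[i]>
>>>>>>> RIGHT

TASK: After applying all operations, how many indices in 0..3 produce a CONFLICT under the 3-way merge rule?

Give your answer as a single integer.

Answer: 1

Derivation:
Final LEFT:  [golf, alpha, bravo, echo]
Final RIGHT: [delta, charlie, charlie, golf]
i=0: L=golf=BASE, R=delta -> take RIGHT -> delta
i=1: BASE=foxtrot L=alpha R=charlie all differ -> CONFLICT
i=2: L=bravo, R=charlie=BASE -> take LEFT -> bravo
i=3: L=echo, R=golf=BASE -> take LEFT -> echo
Conflict count: 1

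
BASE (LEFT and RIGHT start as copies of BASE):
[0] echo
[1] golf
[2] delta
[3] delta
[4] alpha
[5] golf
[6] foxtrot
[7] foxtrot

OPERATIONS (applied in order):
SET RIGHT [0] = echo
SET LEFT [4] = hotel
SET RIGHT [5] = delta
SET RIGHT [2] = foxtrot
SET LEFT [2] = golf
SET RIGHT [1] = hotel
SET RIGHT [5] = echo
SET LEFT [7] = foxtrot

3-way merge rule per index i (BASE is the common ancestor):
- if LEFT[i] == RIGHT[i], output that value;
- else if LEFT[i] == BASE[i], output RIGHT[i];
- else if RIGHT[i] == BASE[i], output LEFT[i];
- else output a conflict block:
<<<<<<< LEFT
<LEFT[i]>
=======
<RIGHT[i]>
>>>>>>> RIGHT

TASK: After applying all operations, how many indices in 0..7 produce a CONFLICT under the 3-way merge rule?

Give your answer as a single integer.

Final LEFT:  [echo, golf, golf, delta, hotel, golf, foxtrot, foxtrot]
Final RIGHT: [echo, hotel, foxtrot, delta, alpha, echo, foxtrot, foxtrot]
i=0: L=echo R=echo -> agree -> echo
i=1: L=golf=BASE, R=hotel -> take RIGHT -> hotel
i=2: BASE=delta L=golf R=foxtrot all differ -> CONFLICT
i=3: L=delta R=delta -> agree -> delta
i=4: L=hotel, R=alpha=BASE -> take LEFT -> hotel
i=5: L=golf=BASE, R=echo -> take RIGHT -> echo
i=6: L=foxtrot R=foxtrot -> agree -> foxtrot
i=7: L=foxtrot R=foxtrot -> agree -> foxtrot
Conflict count: 1

Answer: 1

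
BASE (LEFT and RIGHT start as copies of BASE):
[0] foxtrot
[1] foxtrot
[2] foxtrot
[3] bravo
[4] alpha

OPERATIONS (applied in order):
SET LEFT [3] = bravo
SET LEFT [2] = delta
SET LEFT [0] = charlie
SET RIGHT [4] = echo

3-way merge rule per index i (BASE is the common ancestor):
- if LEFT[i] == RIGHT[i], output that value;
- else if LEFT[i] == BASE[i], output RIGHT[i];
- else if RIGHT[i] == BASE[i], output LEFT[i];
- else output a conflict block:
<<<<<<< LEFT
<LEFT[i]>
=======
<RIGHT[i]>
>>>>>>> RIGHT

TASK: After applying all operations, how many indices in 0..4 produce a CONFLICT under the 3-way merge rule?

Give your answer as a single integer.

Final LEFT:  [charlie, foxtrot, delta, bravo, alpha]
Final RIGHT: [foxtrot, foxtrot, foxtrot, bravo, echo]
i=0: L=charlie, R=foxtrot=BASE -> take LEFT -> charlie
i=1: L=foxtrot R=foxtrot -> agree -> foxtrot
i=2: L=delta, R=foxtrot=BASE -> take LEFT -> delta
i=3: L=bravo R=bravo -> agree -> bravo
i=4: L=alpha=BASE, R=echo -> take RIGHT -> echo
Conflict count: 0

Answer: 0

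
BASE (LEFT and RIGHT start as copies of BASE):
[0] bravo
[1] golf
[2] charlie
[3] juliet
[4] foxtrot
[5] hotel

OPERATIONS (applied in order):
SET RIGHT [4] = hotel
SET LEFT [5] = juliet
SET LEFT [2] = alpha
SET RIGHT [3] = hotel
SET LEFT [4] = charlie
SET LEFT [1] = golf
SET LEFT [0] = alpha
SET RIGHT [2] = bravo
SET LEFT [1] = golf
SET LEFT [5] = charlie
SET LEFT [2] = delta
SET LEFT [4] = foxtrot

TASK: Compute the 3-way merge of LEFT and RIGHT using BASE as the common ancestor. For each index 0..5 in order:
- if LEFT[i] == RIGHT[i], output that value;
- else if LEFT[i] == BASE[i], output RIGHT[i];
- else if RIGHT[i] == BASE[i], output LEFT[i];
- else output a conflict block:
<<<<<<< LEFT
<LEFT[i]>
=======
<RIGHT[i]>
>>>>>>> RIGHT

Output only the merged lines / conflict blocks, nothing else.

Final LEFT:  [alpha, golf, delta, juliet, foxtrot, charlie]
Final RIGHT: [bravo, golf, bravo, hotel, hotel, hotel]
i=0: L=alpha, R=bravo=BASE -> take LEFT -> alpha
i=1: L=golf R=golf -> agree -> golf
i=2: BASE=charlie L=delta R=bravo all differ -> CONFLICT
i=3: L=juliet=BASE, R=hotel -> take RIGHT -> hotel
i=4: L=foxtrot=BASE, R=hotel -> take RIGHT -> hotel
i=5: L=charlie, R=hotel=BASE -> take LEFT -> charlie

Answer: alpha
golf
<<<<<<< LEFT
delta
=======
bravo
>>>>>>> RIGHT
hotel
hotel
charlie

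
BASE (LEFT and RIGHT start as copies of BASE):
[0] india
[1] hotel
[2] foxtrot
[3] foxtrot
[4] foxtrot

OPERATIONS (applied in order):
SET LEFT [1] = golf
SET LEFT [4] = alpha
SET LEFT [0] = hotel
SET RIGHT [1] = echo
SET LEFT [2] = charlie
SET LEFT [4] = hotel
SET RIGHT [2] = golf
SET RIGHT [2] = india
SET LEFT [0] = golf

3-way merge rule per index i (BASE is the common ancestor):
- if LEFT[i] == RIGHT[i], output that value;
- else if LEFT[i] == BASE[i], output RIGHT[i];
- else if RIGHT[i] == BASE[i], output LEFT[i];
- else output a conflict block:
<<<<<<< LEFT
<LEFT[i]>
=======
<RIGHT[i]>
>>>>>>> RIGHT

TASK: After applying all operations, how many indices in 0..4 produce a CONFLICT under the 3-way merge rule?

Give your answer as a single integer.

Answer: 2

Derivation:
Final LEFT:  [golf, golf, charlie, foxtrot, hotel]
Final RIGHT: [india, echo, india, foxtrot, foxtrot]
i=0: L=golf, R=india=BASE -> take LEFT -> golf
i=1: BASE=hotel L=golf R=echo all differ -> CONFLICT
i=2: BASE=foxtrot L=charlie R=india all differ -> CONFLICT
i=3: L=foxtrot R=foxtrot -> agree -> foxtrot
i=4: L=hotel, R=foxtrot=BASE -> take LEFT -> hotel
Conflict count: 2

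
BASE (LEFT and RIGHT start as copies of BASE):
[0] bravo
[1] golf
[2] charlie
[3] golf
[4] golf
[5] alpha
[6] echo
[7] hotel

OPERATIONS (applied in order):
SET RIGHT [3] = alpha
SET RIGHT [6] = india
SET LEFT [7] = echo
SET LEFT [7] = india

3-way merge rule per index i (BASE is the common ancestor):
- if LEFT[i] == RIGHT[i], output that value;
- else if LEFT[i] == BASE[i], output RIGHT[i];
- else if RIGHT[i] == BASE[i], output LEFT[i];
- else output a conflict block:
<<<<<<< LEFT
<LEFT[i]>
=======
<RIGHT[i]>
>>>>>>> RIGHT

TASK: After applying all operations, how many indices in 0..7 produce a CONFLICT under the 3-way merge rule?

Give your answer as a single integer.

Answer: 0

Derivation:
Final LEFT:  [bravo, golf, charlie, golf, golf, alpha, echo, india]
Final RIGHT: [bravo, golf, charlie, alpha, golf, alpha, india, hotel]
i=0: L=bravo R=bravo -> agree -> bravo
i=1: L=golf R=golf -> agree -> golf
i=2: L=charlie R=charlie -> agree -> charlie
i=3: L=golf=BASE, R=alpha -> take RIGHT -> alpha
i=4: L=golf R=golf -> agree -> golf
i=5: L=alpha R=alpha -> agree -> alpha
i=6: L=echo=BASE, R=india -> take RIGHT -> india
i=7: L=india, R=hotel=BASE -> take LEFT -> india
Conflict count: 0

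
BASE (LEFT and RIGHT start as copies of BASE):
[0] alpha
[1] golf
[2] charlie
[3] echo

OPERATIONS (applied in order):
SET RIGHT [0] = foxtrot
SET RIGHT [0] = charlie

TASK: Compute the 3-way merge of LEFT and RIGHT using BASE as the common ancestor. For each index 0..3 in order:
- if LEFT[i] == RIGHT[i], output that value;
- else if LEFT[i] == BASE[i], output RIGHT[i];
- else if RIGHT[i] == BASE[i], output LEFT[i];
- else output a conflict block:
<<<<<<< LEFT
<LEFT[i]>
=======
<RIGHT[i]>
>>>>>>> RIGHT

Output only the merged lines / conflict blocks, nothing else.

Final LEFT:  [alpha, golf, charlie, echo]
Final RIGHT: [charlie, golf, charlie, echo]
i=0: L=alpha=BASE, R=charlie -> take RIGHT -> charlie
i=1: L=golf R=golf -> agree -> golf
i=2: L=charlie R=charlie -> agree -> charlie
i=3: L=echo R=echo -> agree -> echo

Answer: charlie
golf
charlie
echo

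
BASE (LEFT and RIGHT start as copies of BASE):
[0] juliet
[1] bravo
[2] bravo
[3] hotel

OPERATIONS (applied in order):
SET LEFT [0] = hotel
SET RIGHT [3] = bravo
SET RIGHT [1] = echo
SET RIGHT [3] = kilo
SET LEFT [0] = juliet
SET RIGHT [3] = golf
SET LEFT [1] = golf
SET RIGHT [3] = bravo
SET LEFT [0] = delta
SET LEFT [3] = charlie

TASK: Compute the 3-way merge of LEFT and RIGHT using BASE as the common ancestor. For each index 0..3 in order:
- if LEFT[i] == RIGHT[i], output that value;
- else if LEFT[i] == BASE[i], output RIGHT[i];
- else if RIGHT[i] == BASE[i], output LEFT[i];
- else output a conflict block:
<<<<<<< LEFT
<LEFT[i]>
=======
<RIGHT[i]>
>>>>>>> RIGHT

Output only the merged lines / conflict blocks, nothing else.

Answer: delta
<<<<<<< LEFT
golf
=======
echo
>>>>>>> RIGHT
bravo
<<<<<<< LEFT
charlie
=======
bravo
>>>>>>> RIGHT

Derivation:
Final LEFT:  [delta, golf, bravo, charlie]
Final RIGHT: [juliet, echo, bravo, bravo]
i=0: L=delta, R=juliet=BASE -> take LEFT -> delta
i=1: BASE=bravo L=golf R=echo all differ -> CONFLICT
i=2: L=bravo R=bravo -> agree -> bravo
i=3: BASE=hotel L=charlie R=bravo all differ -> CONFLICT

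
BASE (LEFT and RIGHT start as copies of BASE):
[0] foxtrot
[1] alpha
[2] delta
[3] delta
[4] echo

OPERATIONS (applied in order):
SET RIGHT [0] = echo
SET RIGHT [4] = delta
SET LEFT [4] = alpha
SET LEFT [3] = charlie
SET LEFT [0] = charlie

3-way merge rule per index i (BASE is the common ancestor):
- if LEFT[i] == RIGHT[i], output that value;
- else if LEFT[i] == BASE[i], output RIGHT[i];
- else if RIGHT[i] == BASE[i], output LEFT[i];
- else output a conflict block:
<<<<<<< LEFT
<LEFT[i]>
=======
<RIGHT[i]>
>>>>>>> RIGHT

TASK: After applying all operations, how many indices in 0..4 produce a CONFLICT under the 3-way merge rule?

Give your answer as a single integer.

Final LEFT:  [charlie, alpha, delta, charlie, alpha]
Final RIGHT: [echo, alpha, delta, delta, delta]
i=0: BASE=foxtrot L=charlie R=echo all differ -> CONFLICT
i=1: L=alpha R=alpha -> agree -> alpha
i=2: L=delta R=delta -> agree -> delta
i=3: L=charlie, R=delta=BASE -> take LEFT -> charlie
i=4: BASE=echo L=alpha R=delta all differ -> CONFLICT
Conflict count: 2

Answer: 2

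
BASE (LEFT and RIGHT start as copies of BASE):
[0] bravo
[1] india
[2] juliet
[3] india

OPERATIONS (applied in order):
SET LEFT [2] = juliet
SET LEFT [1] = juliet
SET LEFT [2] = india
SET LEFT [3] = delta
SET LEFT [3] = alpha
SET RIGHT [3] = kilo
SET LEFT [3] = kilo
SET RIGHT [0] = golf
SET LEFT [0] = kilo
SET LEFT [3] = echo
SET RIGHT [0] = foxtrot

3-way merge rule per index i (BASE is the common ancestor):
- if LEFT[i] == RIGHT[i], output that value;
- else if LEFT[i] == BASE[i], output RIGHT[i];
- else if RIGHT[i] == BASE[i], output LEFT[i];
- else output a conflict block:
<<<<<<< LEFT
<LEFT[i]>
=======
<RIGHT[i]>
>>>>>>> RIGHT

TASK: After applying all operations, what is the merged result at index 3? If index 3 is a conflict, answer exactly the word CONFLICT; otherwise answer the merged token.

Answer: CONFLICT

Derivation:
Final LEFT:  [kilo, juliet, india, echo]
Final RIGHT: [foxtrot, india, juliet, kilo]
i=0: BASE=bravo L=kilo R=foxtrot all differ -> CONFLICT
i=1: L=juliet, R=india=BASE -> take LEFT -> juliet
i=2: L=india, R=juliet=BASE -> take LEFT -> india
i=3: BASE=india L=echo R=kilo all differ -> CONFLICT
Index 3 -> CONFLICT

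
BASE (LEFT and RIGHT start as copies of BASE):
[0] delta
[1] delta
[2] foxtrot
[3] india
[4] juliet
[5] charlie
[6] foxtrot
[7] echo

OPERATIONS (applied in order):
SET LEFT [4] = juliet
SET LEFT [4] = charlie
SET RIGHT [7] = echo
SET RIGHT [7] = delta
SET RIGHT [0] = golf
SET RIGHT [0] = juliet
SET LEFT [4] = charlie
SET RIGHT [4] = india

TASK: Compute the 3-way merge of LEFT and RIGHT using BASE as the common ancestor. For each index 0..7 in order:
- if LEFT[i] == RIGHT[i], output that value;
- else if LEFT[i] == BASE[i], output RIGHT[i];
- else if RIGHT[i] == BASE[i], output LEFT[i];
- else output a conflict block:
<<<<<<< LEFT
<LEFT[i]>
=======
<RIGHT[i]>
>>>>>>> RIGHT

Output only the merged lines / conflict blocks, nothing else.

Answer: juliet
delta
foxtrot
india
<<<<<<< LEFT
charlie
=======
india
>>>>>>> RIGHT
charlie
foxtrot
delta

Derivation:
Final LEFT:  [delta, delta, foxtrot, india, charlie, charlie, foxtrot, echo]
Final RIGHT: [juliet, delta, foxtrot, india, india, charlie, foxtrot, delta]
i=0: L=delta=BASE, R=juliet -> take RIGHT -> juliet
i=1: L=delta R=delta -> agree -> delta
i=2: L=foxtrot R=foxtrot -> agree -> foxtrot
i=3: L=india R=india -> agree -> india
i=4: BASE=juliet L=charlie R=india all differ -> CONFLICT
i=5: L=charlie R=charlie -> agree -> charlie
i=6: L=foxtrot R=foxtrot -> agree -> foxtrot
i=7: L=echo=BASE, R=delta -> take RIGHT -> delta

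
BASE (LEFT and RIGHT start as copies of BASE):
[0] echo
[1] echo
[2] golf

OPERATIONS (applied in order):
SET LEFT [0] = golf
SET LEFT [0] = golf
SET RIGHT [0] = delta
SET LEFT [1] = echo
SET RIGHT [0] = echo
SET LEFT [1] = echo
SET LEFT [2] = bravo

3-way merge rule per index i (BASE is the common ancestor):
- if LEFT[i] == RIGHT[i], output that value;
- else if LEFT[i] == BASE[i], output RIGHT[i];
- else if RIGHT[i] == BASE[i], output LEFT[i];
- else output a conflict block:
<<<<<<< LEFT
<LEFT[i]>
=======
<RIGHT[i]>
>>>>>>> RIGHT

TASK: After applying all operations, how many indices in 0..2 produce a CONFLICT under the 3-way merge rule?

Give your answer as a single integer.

Answer: 0

Derivation:
Final LEFT:  [golf, echo, bravo]
Final RIGHT: [echo, echo, golf]
i=0: L=golf, R=echo=BASE -> take LEFT -> golf
i=1: L=echo R=echo -> agree -> echo
i=2: L=bravo, R=golf=BASE -> take LEFT -> bravo
Conflict count: 0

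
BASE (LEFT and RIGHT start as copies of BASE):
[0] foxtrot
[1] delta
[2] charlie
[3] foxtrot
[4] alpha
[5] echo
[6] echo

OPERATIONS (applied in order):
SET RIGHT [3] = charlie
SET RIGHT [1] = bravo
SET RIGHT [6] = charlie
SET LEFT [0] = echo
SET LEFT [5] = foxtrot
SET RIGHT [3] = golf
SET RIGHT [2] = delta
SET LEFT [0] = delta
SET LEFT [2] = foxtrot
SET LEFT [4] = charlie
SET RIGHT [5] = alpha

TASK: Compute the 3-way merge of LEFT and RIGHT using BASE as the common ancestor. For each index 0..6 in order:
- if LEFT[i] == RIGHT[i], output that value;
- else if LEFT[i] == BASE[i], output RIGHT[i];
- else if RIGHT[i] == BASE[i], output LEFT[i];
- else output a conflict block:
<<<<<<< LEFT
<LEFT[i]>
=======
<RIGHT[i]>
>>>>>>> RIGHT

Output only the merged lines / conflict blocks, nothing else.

Final LEFT:  [delta, delta, foxtrot, foxtrot, charlie, foxtrot, echo]
Final RIGHT: [foxtrot, bravo, delta, golf, alpha, alpha, charlie]
i=0: L=delta, R=foxtrot=BASE -> take LEFT -> delta
i=1: L=delta=BASE, R=bravo -> take RIGHT -> bravo
i=2: BASE=charlie L=foxtrot R=delta all differ -> CONFLICT
i=3: L=foxtrot=BASE, R=golf -> take RIGHT -> golf
i=4: L=charlie, R=alpha=BASE -> take LEFT -> charlie
i=5: BASE=echo L=foxtrot R=alpha all differ -> CONFLICT
i=6: L=echo=BASE, R=charlie -> take RIGHT -> charlie

Answer: delta
bravo
<<<<<<< LEFT
foxtrot
=======
delta
>>>>>>> RIGHT
golf
charlie
<<<<<<< LEFT
foxtrot
=======
alpha
>>>>>>> RIGHT
charlie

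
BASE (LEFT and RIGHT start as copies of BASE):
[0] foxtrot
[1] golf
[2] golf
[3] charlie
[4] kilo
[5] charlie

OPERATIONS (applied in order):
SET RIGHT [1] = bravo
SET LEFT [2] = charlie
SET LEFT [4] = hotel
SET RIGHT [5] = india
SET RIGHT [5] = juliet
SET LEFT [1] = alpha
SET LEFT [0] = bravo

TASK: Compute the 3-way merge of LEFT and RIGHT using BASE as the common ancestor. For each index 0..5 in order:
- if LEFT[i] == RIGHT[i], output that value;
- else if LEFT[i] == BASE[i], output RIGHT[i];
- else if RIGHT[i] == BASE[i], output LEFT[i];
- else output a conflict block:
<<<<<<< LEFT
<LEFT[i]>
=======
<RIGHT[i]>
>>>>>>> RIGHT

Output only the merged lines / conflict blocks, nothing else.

Final LEFT:  [bravo, alpha, charlie, charlie, hotel, charlie]
Final RIGHT: [foxtrot, bravo, golf, charlie, kilo, juliet]
i=0: L=bravo, R=foxtrot=BASE -> take LEFT -> bravo
i=1: BASE=golf L=alpha R=bravo all differ -> CONFLICT
i=2: L=charlie, R=golf=BASE -> take LEFT -> charlie
i=3: L=charlie R=charlie -> agree -> charlie
i=4: L=hotel, R=kilo=BASE -> take LEFT -> hotel
i=5: L=charlie=BASE, R=juliet -> take RIGHT -> juliet

Answer: bravo
<<<<<<< LEFT
alpha
=======
bravo
>>>>>>> RIGHT
charlie
charlie
hotel
juliet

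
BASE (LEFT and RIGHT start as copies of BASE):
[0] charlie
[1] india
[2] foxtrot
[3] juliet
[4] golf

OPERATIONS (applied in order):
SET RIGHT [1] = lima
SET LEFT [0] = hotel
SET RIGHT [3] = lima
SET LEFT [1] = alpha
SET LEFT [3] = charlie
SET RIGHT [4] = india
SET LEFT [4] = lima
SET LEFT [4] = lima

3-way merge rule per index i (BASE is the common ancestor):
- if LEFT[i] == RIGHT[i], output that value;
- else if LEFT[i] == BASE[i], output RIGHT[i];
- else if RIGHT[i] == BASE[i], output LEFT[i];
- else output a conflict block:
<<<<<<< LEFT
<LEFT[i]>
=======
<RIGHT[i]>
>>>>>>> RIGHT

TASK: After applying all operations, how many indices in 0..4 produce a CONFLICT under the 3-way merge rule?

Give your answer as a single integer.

Answer: 3

Derivation:
Final LEFT:  [hotel, alpha, foxtrot, charlie, lima]
Final RIGHT: [charlie, lima, foxtrot, lima, india]
i=0: L=hotel, R=charlie=BASE -> take LEFT -> hotel
i=1: BASE=india L=alpha R=lima all differ -> CONFLICT
i=2: L=foxtrot R=foxtrot -> agree -> foxtrot
i=3: BASE=juliet L=charlie R=lima all differ -> CONFLICT
i=4: BASE=golf L=lima R=india all differ -> CONFLICT
Conflict count: 3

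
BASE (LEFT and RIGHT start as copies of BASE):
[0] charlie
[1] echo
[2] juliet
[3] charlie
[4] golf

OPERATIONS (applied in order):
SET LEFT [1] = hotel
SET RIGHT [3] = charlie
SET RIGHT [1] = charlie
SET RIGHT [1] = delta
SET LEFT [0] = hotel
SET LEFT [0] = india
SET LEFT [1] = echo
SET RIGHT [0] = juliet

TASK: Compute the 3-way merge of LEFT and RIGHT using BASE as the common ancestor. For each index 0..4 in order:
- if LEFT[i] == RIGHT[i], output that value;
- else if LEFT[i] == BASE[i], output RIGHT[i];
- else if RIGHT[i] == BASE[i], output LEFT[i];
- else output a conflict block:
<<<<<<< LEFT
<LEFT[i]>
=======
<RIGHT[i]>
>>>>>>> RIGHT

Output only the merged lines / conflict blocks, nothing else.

Answer: <<<<<<< LEFT
india
=======
juliet
>>>>>>> RIGHT
delta
juliet
charlie
golf

Derivation:
Final LEFT:  [india, echo, juliet, charlie, golf]
Final RIGHT: [juliet, delta, juliet, charlie, golf]
i=0: BASE=charlie L=india R=juliet all differ -> CONFLICT
i=1: L=echo=BASE, R=delta -> take RIGHT -> delta
i=2: L=juliet R=juliet -> agree -> juliet
i=3: L=charlie R=charlie -> agree -> charlie
i=4: L=golf R=golf -> agree -> golf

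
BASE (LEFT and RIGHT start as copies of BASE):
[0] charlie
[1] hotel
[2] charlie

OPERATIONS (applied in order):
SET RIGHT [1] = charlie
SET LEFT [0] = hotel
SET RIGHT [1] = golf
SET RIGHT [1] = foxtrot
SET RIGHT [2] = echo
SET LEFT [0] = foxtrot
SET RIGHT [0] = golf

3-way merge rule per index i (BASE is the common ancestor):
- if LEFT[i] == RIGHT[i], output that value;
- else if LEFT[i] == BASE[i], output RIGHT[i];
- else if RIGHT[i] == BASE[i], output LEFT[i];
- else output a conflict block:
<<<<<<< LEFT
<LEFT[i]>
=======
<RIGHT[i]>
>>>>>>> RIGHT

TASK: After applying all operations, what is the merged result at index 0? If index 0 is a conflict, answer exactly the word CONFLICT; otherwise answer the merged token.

Final LEFT:  [foxtrot, hotel, charlie]
Final RIGHT: [golf, foxtrot, echo]
i=0: BASE=charlie L=foxtrot R=golf all differ -> CONFLICT
i=1: L=hotel=BASE, R=foxtrot -> take RIGHT -> foxtrot
i=2: L=charlie=BASE, R=echo -> take RIGHT -> echo
Index 0 -> CONFLICT

Answer: CONFLICT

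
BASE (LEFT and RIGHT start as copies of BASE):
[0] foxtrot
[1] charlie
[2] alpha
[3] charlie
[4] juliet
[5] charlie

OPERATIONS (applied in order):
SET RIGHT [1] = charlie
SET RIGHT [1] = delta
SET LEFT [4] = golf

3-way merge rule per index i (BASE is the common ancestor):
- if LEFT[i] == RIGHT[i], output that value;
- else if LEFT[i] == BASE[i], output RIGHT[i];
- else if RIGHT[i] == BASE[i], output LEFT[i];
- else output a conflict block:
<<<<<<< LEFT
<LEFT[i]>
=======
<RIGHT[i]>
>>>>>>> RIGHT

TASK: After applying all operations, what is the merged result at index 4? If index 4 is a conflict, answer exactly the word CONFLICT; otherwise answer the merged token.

Final LEFT:  [foxtrot, charlie, alpha, charlie, golf, charlie]
Final RIGHT: [foxtrot, delta, alpha, charlie, juliet, charlie]
i=0: L=foxtrot R=foxtrot -> agree -> foxtrot
i=1: L=charlie=BASE, R=delta -> take RIGHT -> delta
i=2: L=alpha R=alpha -> agree -> alpha
i=3: L=charlie R=charlie -> agree -> charlie
i=4: L=golf, R=juliet=BASE -> take LEFT -> golf
i=5: L=charlie R=charlie -> agree -> charlie
Index 4 -> golf

Answer: golf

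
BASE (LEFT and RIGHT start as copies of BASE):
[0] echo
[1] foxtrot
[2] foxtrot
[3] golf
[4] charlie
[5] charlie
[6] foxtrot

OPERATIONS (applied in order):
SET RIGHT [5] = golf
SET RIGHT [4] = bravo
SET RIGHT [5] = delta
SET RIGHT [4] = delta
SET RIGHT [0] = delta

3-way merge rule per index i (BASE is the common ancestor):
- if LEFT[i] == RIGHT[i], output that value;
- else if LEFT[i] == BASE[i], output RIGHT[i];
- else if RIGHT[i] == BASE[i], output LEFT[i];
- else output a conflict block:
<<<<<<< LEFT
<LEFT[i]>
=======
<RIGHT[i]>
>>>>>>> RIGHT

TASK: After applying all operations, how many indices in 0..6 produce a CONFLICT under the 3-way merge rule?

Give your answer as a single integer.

Final LEFT:  [echo, foxtrot, foxtrot, golf, charlie, charlie, foxtrot]
Final RIGHT: [delta, foxtrot, foxtrot, golf, delta, delta, foxtrot]
i=0: L=echo=BASE, R=delta -> take RIGHT -> delta
i=1: L=foxtrot R=foxtrot -> agree -> foxtrot
i=2: L=foxtrot R=foxtrot -> agree -> foxtrot
i=3: L=golf R=golf -> agree -> golf
i=4: L=charlie=BASE, R=delta -> take RIGHT -> delta
i=5: L=charlie=BASE, R=delta -> take RIGHT -> delta
i=6: L=foxtrot R=foxtrot -> agree -> foxtrot
Conflict count: 0

Answer: 0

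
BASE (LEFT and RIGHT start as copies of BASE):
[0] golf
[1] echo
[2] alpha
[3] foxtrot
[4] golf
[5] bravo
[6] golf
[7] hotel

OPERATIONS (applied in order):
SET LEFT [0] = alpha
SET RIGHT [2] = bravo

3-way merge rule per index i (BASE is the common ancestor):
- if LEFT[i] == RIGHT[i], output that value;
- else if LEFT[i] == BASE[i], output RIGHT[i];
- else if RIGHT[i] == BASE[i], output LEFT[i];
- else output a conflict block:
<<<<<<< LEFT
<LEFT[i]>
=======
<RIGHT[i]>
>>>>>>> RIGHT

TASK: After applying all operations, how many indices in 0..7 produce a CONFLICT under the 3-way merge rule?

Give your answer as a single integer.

Final LEFT:  [alpha, echo, alpha, foxtrot, golf, bravo, golf, hotel]
Final RIGHT: [golf, echo, bravo, foxtrot, golf, bravo, golf, hotel]
i=0: L=alpha, R=golf=BASE -> take LEFT -> alpha
i=1: L=echo R=echo -> agree -> echo
i=2: L=alpha=BASE, R=bravo -> take RIGHT -> bravo
i=3: L=foxtrot R=foxtrot -> agree -> foxtrot
i=4: L=golf R=golf -> agree -> golf
i=5: L=bravo R=bravo -> agree -> bravo
i=6: L=golf R=golf -> agree -> golf
i=7: L=hotel R=hotel -> agree -> hotel
Conflict count: 0

Answer: 0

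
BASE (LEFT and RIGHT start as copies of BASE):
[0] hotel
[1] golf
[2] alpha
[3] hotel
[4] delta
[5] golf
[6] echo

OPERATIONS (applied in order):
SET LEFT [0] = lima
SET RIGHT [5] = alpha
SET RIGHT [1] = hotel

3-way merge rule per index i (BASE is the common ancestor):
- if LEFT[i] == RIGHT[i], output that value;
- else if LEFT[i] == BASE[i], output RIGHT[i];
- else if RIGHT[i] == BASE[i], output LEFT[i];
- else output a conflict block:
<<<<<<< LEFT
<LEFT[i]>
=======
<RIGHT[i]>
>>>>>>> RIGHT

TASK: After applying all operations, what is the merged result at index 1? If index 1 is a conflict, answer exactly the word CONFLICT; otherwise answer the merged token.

Answer: hotel

Derivation:
Final LEFT:  [lima, golf, alpha, hotel, delta, golf, echo]
Final RIGHT: [hotel, hotel, alpha, hotel, delta, alpha, echo]
i=0: L=lima, R=hotel=BASE -> take LEFT -> lima
i=1: L=golf=BASE, R=hotel -> take RIGHT -> hotel
i=2: L=alpha R=alpha -> agree -> alpha
i=3: L=hotel R=hotel -> agree -> hotel
i=4: L=delta R=delta -> agree -> delta
i=5: L=golf=BASE, R=alpha -> take RIGHT -> alpha
i=6: L=echo R=echo -> agree -> echo
Index 1 -> hotel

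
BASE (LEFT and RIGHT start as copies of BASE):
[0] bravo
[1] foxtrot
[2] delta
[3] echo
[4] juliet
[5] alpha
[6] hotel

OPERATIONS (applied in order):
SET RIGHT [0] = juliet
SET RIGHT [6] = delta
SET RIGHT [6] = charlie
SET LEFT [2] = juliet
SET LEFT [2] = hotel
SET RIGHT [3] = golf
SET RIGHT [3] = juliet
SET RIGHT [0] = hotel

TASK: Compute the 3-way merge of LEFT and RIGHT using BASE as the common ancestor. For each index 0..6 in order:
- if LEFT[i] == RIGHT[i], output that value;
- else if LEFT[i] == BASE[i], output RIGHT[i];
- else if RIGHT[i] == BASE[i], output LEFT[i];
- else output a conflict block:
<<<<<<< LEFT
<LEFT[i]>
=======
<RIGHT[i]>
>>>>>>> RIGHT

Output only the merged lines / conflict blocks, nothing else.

Final LEFT:  [bravo, foxtrot, hotel, echo, juliet, alpha, hotel]
Final RIGHT: [hotel, foxtrot, delta, juliet, juliet, alpha, charlie]
i=0: L=bravo=BASE, R=hotel -> take RIGHT -> hotel
i=1: L=foxtrot R=foxtrot -> agree -> foxtrot
i=2: L=hotel, R=delta=BASE -> take LEFT -> hotel
i=3: L=echo=BASE, R=juliet -> take RIGHT -> juliet
i=4: L=juliet R=juliet -> agree -> juliet
i=5: L=alpha R=alpha -> agree -> alpha
i=6: L=hotel=BASE, R=charlie -> take RIGHT -> charlie

Answer: hotel
foxtrot
hotel
juliet
juliet
alpha
charlie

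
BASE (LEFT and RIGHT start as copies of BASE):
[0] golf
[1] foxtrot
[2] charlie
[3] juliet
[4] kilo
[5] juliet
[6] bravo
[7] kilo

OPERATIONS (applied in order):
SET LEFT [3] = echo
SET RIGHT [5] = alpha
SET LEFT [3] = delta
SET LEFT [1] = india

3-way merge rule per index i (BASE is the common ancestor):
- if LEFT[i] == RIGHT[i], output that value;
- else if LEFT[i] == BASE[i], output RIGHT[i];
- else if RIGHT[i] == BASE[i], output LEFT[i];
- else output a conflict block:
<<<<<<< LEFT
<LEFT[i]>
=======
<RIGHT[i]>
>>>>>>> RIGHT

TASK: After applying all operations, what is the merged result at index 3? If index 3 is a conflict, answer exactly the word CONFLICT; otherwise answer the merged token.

Final LEFT:  [golf, india, charlie, delta, kilo, juliet, bravo, kilo]
Final RIGHT: [golf, foxtrot, charlie, juliet, kilo, alpha, bravo, kilo]
i=0: L=golf R=golf -> agree -> golf
i=1: L=india, R=foxtrot=BASE -> take LEFT -> india
i=2: L=charlie R=charlie -> agree -> charlie
i=3: L=delta, R=juliet=BASE -> take LEFT -> delta
i=4: L=kilo R=kilo -> agree -> kilo
i=5: L=juliet=BASE, R=alpha -> take RIGHT -> alpha
i=6: L=bravo R=bravo -> agree -> bravo
i=7: L=kilo R=kilo -> agree -> kilo
Index 3 -> delta

Answer: delta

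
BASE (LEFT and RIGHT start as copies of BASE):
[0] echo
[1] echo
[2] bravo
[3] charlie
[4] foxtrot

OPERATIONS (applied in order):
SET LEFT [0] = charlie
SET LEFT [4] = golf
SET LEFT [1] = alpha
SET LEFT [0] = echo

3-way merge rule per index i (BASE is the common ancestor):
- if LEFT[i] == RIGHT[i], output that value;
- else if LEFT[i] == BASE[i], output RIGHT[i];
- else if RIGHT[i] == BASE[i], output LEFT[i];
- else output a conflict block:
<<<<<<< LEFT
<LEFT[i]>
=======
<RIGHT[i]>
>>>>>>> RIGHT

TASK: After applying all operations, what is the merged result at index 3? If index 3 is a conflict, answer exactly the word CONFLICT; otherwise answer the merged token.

Final LEFT:  [echo, alpha, bravo, charlie, golf]
Final RIGHT: [echo, echo, bravo, charlie, foxtrot]
i=0: L=echo R=echo -> agree -> echo
i=1: L=alpha, R=echo=BASE -> take LEFT -> alpha
i=2: L=bravo R=bravo -> agree -> bravo
i=3: L=charlie R=charlie -> agree -> charlie
i=4: L=golf, R=foxtrot=BASE -> take LEFT -> golf
Index 3 -> charlie

Answer: charlie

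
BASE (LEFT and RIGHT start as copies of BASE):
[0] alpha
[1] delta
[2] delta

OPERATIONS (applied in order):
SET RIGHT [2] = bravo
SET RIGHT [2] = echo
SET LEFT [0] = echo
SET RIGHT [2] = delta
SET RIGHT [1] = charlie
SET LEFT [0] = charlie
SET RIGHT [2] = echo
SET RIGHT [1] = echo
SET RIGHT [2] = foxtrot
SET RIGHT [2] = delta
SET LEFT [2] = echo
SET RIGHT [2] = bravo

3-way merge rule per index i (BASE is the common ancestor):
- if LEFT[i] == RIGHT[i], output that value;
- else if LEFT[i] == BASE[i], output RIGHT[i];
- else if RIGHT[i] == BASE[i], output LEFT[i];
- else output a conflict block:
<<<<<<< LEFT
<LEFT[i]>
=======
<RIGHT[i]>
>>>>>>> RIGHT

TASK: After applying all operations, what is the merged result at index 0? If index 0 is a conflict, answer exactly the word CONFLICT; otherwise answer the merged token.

Answer: charlie

Derivation:
Final LEFT:  [charlie, delta, echo]
Final RIGHT: [alpha, echo, bravo]
i=0: L=charlie, R=alpha=BASE -> take LEFT -> charlie
i=1: L=delta=BASE, R=echo -> take RIGHT -> echo
i=2: BASE=delta L=echo R=bravo all differ -> CONFLICT
Index 0 -> charlie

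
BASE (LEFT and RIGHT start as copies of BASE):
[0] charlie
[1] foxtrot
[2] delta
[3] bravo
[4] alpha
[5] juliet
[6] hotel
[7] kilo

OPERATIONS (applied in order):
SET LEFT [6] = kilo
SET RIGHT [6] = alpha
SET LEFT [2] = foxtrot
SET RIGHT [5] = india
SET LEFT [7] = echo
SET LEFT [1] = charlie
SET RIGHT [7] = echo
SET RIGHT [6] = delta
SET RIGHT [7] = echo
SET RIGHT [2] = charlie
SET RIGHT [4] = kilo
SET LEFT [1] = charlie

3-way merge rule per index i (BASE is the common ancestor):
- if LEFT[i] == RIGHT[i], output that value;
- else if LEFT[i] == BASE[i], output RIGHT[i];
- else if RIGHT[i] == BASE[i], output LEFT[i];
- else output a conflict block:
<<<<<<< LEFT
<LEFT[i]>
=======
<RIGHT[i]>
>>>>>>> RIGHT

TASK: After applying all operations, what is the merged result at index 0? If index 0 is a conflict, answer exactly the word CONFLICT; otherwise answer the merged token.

Final LEFT:  [charlie, charlie, foxtrot, bravo, alpha, juliet, kilo, echo]
Final RIGHT: [charlie, foxtrot, charlie, bravo, kilo, india, delta, echo]
i=0: L=charlie R=charlie -> agree -> charlie
i=1: L=charlie, R=foxtrot=BASE -> take LEFT -> charlie
i=2: BASE=delta L=foxtrot R=charlie all differ -> CONFLICT
i=3: L=bravo R=bravo -> agree -> bravo
i=4: L=alpha=BASE, R=kilo -> take RIGHT -> kilo
i=5: L=juliet=BASE, R=india -> take RIGHT -> india
i=6: BASE=hotel L=kilo R=delta all differ -> CONFLICT
i=7: L=echo R=echo -> agree -> echo
Index 0 -> charlie

Answer: charlie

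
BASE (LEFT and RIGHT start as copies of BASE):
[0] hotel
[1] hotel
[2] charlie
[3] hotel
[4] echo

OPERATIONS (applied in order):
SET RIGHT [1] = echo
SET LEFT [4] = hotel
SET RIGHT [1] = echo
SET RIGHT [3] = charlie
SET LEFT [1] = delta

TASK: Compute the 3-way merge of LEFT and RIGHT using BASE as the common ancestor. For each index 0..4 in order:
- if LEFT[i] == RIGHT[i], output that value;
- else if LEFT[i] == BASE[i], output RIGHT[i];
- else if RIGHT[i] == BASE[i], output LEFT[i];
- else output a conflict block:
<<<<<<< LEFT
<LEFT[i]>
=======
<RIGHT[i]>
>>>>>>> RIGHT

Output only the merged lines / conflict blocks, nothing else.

Answer: hotel
<<<<<<< LEFT
delta
=======
echo
>>>>>>> RIGHT
charlie
charlie
hotel

Derivation:
Final LEFT:  [hotel, delta, charlie, hotel, hotel]
Final RIGHT: [hotel, echo, charlie, charlie, echo]
i=0: L=hotel R=hotel -> agree -> hotel
i=1: BASE=hotel L=delta R=echo all differ -> CONFLICT
i=2: L=charlie R=charlie -> agree -> charlie
i=3: L=hotel=BASE, R=charlie -> take RIGHT -> charlie
i=4: L=hotel, R=echo=BASE -> take LEFT -> hotel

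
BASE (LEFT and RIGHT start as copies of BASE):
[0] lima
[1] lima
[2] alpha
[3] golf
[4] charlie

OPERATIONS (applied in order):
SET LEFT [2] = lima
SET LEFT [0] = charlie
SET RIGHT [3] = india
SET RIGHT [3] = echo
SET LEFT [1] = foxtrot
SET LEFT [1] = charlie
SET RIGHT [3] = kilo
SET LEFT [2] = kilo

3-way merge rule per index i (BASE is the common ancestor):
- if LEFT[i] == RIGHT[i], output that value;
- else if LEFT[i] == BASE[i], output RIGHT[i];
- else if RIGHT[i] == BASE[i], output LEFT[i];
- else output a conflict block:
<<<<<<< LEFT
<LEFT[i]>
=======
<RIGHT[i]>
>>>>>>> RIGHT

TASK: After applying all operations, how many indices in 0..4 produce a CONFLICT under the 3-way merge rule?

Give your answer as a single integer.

Final LEFT:  [charlie, charlie, kilo, golf, charlie]
Final RIGHT: [lima, lima, alpha, kilo, charlie]
i=0: L=charlie, R=lima=BASE -> take LEFT -> charlie
i=1: L=charlie, R=lima=BASE -> take LEFT -> charlie
i=2: L=kilo, R=alpha=BASE -> take LEFT -> kilo
i=3: L=golf=BASE, R=kilo -> take RIGHT -> kilo
i=4: L=charlie R=charlie -> agree -> charlie
Conflict count: 0

Answer: 0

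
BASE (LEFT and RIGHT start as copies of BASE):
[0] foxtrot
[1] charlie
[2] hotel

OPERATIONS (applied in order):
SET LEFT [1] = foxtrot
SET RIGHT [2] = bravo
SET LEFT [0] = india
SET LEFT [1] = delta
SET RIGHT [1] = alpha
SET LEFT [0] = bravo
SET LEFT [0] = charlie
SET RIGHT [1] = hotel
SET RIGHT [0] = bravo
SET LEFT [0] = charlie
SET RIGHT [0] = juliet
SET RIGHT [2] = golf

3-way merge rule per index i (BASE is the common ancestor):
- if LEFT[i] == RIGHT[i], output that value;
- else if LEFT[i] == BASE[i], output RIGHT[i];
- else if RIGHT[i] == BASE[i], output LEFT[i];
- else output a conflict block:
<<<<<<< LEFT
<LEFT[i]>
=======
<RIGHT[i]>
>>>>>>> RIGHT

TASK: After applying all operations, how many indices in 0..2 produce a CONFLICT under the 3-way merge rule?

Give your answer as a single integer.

Answer: 2

Derivation:
Final LEFT:  [charlie, delta, hotel]
Final RIGHT: [juliet, hotel, golf]
i=0: BASE=foxtrot L=charlie R=juliet all differ -> CONFLICT
i=1: BASE=charlie L=delta R=hotel all differ -> CONFLICT
i=2: L=hotel=BASE, R=golf -> take RIGHT -> golf
Conflict count: 2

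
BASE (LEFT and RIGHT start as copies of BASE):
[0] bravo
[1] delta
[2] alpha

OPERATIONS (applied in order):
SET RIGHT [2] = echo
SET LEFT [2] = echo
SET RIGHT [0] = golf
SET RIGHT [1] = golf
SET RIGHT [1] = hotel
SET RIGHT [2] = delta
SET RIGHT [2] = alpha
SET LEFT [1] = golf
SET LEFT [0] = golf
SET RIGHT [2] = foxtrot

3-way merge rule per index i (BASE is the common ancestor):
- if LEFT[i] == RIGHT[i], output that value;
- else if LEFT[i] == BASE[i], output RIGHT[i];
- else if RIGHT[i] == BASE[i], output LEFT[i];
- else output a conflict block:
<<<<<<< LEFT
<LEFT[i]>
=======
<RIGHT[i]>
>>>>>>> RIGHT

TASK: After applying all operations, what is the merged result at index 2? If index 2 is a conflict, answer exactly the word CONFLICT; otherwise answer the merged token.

Final LEFT:  [golf, golf, echo]
Final RIGHT: [golf, hotel, foxtrot]
i=0: L=golf R=golf -> agree -> golf
i=1: BASE=delta L=golf R=hotel all differ -> CONFLICT
i=2: BASE=alpha L=echo R=foxtrot all differ -> CONFLICT
Index 2 -> CONFLICT

Answer: CONFLICT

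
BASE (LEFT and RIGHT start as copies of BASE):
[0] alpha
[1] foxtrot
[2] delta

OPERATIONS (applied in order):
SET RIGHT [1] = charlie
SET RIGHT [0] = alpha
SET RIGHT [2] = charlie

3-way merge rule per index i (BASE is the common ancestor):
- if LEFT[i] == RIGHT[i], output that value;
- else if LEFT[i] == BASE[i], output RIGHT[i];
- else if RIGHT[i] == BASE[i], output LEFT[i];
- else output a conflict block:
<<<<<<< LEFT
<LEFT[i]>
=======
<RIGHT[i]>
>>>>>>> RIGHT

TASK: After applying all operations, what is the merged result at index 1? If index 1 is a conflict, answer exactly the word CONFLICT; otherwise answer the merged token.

Final LEFT:  [alpha, foxtrot, delta]
Final RIGHT: [alpha, charlie, charlie]
i=0: L=alpha R=alpha -> agree -> alpha
i=1: L=foxtrot=BASE, R=charlie -> take RIGHT -> charlie
i=2: L=delta=BASE, R=charlie -> take RIGHT -> charlie
Index 1 -> charlie

Answer: charlie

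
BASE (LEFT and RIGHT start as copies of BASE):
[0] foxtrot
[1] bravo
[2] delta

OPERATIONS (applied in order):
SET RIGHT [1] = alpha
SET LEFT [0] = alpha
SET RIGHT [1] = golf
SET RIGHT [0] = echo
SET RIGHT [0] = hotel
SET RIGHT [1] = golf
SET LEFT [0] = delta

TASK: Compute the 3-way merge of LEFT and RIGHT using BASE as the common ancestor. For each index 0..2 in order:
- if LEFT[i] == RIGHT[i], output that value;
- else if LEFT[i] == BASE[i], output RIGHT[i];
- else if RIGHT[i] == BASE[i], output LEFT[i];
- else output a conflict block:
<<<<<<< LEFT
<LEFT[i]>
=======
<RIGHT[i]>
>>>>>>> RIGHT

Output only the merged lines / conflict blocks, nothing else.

Final LEFT:  [delta, bravo, delta]
Final RIGHT: [hotel, golf, delta]
i=0: BASE=foxtrot L=delta R=hotel all differ -> CONFLICT
i=1: L=bravo=BASE, R=golf -> take RIGHT -> golf
i=2: L=delta R=delta -> agree -> delta

Answer: <<<<<<< LEFT
delta
=======
hotel
>>>>>>> RIGHT
golf
delta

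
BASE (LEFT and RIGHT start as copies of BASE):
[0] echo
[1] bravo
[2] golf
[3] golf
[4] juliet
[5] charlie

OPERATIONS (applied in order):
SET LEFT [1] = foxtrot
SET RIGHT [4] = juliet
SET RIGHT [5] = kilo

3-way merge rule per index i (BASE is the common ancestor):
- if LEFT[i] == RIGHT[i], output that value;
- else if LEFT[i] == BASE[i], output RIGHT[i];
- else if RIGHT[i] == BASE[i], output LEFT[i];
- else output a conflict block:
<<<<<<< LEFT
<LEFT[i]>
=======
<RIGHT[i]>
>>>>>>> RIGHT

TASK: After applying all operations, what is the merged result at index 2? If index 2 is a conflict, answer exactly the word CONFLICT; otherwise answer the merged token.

Answer: golf

Derivation:
Final LEFT:  [echo, foxtrot, golf, golf, juliet, charlie]
Final RIGHT: [echo, bravo, golf, golf, juliet, kilo]
i=0: L=echo R=echo -> agree -> echo
i=1: L=foxtrot, R=bravo=BASE -> take LEFT -> foxtrot
i=2: L=golf R=golf -> agree -> golf
i=3: L=golf R=golf -> agree -> golf
i=4: L=juliet R=juliet -> agree -> juliet
i=5: L=charlie=BASE, R=kilo -> take RIGHT -> kilo
Index 2 -> golf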